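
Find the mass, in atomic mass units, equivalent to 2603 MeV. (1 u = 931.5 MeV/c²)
m = E/c² = 2.794 u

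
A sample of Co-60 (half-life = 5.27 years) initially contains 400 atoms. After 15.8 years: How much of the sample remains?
N = N₀(1/2)^(t/t½) = 50.07 atoms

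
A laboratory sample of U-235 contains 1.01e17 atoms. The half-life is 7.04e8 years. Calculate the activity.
A = λN = 9.944e7 decays/year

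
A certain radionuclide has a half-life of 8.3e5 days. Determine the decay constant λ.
λ = ln(2)/t½ = 8.351e-7 day⁻¹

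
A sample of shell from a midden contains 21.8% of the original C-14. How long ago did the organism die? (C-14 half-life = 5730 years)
Age = t½ × log₂(1/ratio) = 12590 years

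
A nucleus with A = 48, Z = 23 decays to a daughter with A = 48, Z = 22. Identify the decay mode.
ΔA = 0, ΔZ = -1 ⇒ beta-plus decay (β⁺) or electron capture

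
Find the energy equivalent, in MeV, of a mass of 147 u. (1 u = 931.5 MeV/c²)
E = mc² = 1.369e5 MeV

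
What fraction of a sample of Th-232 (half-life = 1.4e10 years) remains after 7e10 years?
N/N₀ = (1/2)^(t/t½) = 0.03125 = 3.12%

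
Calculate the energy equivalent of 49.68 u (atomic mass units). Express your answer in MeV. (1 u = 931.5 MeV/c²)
E = mc² = 46280 MeV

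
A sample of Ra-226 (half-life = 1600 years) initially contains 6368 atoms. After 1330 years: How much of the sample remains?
N = N₀(1/2)^(t/t½) = 3579 atoms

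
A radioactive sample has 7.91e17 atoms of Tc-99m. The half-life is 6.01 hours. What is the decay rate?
A = λN = 9.123e16 decays/hour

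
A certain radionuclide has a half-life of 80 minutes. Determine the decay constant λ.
λ = ln(2)/t½ = 0.008664 minute⁻¹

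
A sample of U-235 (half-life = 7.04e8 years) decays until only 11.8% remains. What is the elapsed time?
t = t½ × log₂(N₀/N) = 2.171e9 years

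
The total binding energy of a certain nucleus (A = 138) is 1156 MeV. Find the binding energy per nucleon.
B.E./A = 1156/138 = 8.377 MeV/nucleon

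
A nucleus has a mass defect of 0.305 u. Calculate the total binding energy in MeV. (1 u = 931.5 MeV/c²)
B.E. = Δm × 931.5 = 284.1 MeV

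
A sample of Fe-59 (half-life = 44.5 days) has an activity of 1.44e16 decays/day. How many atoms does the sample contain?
N = A/λ = 9.245e17 atoms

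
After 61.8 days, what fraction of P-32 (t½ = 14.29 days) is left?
N/N₀ = (1/2)^(t/t½) = 0.0499 = 4.99%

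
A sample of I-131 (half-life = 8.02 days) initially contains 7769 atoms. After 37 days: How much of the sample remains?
N = N₀(1/2)^(t/t½) = 317.4 atoms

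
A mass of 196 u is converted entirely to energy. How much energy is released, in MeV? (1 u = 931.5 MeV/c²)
E = mc² = 1.826e5 MeV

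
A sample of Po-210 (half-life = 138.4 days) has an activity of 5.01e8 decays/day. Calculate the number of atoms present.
N = A/λ = 1e11 atoms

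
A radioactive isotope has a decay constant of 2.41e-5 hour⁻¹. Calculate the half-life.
t½ = ln(2)/λ = 28760 hours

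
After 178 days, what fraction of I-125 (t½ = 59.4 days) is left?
N/N₀ = (1/2)^(t/t½) = 0.1253 = 12.5%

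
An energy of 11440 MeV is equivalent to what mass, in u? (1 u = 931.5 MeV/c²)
m = E/c² = 12.28 u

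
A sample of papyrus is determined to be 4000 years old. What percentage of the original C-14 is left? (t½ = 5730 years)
N/N₀ = (1/2)^(t/t½) = 0.6164 = 61.6%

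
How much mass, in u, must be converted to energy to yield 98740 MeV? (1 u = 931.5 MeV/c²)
m = E/c² = 106 u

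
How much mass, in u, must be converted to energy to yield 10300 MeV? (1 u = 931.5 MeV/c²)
m = E/c² = 11.06 u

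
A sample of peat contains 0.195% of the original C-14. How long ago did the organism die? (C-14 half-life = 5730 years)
Age = t½ × log₂(1/ratio) = 51580 years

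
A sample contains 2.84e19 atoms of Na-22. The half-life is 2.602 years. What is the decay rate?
A = λN = 7.565e18 decays/year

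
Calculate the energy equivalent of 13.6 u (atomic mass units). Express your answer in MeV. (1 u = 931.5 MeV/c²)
E = mc² = 12670 MeV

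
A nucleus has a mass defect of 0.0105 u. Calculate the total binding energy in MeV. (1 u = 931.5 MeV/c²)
B.E. = Δm × 931.5 = 9.781 MeV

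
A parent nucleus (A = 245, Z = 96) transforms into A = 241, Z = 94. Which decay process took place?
ΔA = -4, ΔZ = -2 ⇒ alpha decay (α)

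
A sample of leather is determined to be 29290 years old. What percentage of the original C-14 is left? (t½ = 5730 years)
N/N₀ = (1/2)^(t/t½) = 0.02892 = 2.89%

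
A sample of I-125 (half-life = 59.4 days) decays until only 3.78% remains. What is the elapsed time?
t = t½ × log₂(N₀/N) = 280.7 days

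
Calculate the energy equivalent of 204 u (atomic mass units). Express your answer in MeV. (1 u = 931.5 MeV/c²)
E = mc² = 1.9e5 MeV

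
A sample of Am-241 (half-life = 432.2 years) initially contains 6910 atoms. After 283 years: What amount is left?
N = N₀(1/2)^(t/t½) = 4389 atoms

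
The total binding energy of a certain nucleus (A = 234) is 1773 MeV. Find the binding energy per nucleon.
B.E./A = 1773/234 = 7.577 MeV/nucleon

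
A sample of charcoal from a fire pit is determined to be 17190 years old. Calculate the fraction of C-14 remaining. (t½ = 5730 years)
N/N₀ = (1/2)^(t/t½) = 0.125 = 12.5%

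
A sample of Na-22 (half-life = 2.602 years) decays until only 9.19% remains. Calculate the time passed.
t = t½ × log₂(N₀/N) = 8.961 years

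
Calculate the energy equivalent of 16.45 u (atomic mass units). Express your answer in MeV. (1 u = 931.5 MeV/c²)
E = mc² = 15320 MeV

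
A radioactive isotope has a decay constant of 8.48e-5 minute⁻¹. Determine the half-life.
t½ = ln(2)/λ = 8174 minutes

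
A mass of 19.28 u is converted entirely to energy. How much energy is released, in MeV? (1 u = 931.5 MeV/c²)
E = mc² = 17960 MeV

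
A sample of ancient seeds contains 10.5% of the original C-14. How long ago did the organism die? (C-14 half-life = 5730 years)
Age = t½ × log₂(1/ratio) = 18630 years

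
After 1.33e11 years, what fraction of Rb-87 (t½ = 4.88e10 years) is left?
N/N₀ = (1/2)^(t/t½) = 0.1512 = 15.1%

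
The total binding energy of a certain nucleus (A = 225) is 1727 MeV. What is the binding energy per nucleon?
B.E./A = 1727/225 = 7.676 MeV/nucleon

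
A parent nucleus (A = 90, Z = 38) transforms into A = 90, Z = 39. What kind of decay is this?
ΔA = 0, ΔZ = +1 ⇒ beta-minus decay (β⁻)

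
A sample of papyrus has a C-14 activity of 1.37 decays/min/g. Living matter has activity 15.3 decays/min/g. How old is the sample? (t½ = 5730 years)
Age = t½ × log₂(A₀/A) = 19950 years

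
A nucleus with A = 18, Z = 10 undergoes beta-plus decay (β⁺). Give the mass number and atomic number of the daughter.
Daughter: A = 18, Z = 9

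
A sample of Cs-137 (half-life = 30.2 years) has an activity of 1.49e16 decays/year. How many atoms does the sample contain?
N = A/λ = 6.492e17 atoms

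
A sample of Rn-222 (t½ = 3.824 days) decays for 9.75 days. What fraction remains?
N/N₀ = (1/2)^(t/t½) = 0.1708 = 17.1%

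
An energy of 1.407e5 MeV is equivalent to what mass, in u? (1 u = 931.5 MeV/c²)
m = E/c² = 151 u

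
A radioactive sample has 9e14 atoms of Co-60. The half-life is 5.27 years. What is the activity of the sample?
A = λN = 1.184e14 decays/year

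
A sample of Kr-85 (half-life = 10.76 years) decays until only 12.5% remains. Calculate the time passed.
t = t½ × log₂(N₀/N) = 32.28 years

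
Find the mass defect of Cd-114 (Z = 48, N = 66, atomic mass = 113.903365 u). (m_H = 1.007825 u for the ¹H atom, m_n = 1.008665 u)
Δm = Z·m_H + N·m_n − M = 1.044 u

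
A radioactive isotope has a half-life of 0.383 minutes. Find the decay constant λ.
λ = ln(2)/t½ = 1.81 minute⁻¹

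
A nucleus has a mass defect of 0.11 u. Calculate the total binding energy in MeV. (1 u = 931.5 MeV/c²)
B.E. = Δm × 931.5 = 102.5 MeV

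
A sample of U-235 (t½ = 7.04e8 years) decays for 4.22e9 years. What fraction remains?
N/N₀ = (1/2)^(t/t½) = 0.01569 = 1.57%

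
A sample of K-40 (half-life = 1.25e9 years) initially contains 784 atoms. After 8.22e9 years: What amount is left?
N = N₀(1/2)^(t/t½) = 8.218 atoms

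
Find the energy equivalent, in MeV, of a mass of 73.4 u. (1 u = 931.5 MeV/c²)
E = mc² = 68370 MeV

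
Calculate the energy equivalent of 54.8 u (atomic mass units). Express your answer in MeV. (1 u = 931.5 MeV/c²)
E = mc² = 51050 MeV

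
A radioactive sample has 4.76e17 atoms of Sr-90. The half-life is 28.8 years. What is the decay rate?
A = λN = 1.146e16 decays/year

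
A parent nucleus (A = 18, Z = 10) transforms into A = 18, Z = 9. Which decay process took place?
ΔA = 0, ΔZ = -1 ⇒ beta-plus decay (β⁺) or electron capture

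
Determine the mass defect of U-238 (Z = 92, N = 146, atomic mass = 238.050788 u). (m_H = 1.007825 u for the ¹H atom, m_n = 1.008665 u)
Δm = Z·m_H + N·m_n − M = 1.934 u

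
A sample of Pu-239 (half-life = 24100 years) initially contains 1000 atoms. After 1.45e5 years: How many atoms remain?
N = N₀(1/2)^(t/t½) = 15.45 atoms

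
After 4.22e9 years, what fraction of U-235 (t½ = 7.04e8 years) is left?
N/N₀ = (1/2)^(t/t½) = 0.01569 = 1.57%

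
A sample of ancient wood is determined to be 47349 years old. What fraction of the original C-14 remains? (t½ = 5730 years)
N/N₀ = (1/2)^(t/t½) = 0.003254 = 0.325%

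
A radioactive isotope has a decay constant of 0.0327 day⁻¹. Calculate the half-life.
t½ = ln(2)/λ = 21.2 days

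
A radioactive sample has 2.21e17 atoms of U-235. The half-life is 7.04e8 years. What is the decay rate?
A = λN = 2.176e8 decays/year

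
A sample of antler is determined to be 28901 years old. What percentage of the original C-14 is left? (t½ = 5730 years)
N/N₀ = (1/2)^(t/t½) = 0.03032 = 3.03%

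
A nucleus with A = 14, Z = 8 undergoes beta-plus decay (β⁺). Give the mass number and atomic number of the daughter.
Daughter: A = 14, Z = 7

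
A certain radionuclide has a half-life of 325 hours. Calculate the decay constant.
λ = ln(2)/t½ = 0.002133 hour⁻¹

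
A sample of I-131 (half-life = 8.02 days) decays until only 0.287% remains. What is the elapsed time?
t = t½ × log₂(N₀/N) = 67.73 days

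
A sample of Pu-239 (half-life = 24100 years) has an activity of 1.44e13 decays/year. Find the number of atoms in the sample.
N = A/λ = 5.007e17 atoms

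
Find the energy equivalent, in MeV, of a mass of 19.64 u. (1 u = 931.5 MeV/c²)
E = mc² = 18290 MeV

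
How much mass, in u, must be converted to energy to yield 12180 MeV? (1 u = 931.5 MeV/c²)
m = E/c² = 13.08 u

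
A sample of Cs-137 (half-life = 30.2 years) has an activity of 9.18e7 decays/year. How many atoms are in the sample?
N = A/λ = 4e9 atoms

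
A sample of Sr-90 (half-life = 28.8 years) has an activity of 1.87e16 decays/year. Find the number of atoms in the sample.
N = A/λ = 7.77e17 atoms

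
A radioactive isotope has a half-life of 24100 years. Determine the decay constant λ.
λ = ln(2)/t½ = 2.876e-5 year⁻¹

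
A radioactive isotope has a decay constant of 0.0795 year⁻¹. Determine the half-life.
t½ = ln(2)/λ = 8.719 years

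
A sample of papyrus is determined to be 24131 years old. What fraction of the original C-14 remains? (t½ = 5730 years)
N/N₀ = (1/2)^(t/t½) = 0.05398 = 5.4%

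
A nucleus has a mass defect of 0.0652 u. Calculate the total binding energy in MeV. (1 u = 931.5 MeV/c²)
B.E. = Δm × 931.5 = 60.73 MeV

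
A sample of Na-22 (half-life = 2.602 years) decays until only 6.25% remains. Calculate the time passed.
t = t½ × log₂(N₀/N) = 10.41 years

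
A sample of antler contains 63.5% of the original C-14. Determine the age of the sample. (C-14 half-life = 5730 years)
Age = t½ × log₂(1/ratio) = 3754 years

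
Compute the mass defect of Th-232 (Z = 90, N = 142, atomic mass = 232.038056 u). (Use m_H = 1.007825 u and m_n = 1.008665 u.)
Δm = Z·m_H + N·m_n − M = 1.897 u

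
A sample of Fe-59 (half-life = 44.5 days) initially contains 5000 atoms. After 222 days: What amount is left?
N = N₀(1/2)^(t/t½) = 157.5 atoms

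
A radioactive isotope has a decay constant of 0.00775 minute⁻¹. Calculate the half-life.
t½ = ln(2)/λ = 89.44 minutes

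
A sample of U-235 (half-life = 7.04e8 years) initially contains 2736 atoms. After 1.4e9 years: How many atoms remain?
N = N₀(1/2)^(t/t½) = 689.4 atoms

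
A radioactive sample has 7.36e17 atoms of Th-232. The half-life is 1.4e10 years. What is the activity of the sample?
A = λN = 3.644e7 decays/year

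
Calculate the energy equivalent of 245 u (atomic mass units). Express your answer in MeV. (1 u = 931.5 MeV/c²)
E = mc² = 2.282e5 MeV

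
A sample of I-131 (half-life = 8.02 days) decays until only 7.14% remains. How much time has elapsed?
t = t½ × log₂(N₀/N) = 30.54 days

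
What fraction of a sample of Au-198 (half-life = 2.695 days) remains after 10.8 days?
N/N₀ = (1/2)^(t/t½) = 0.06218 = 6.22%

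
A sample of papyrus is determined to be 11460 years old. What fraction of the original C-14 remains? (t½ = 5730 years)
N/N₀ = (1/2)^(t/t½) = 0.25 = 25%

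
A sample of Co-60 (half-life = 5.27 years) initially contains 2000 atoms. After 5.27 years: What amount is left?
N = N₀(1/2)^(t/t½) = 1000 atoms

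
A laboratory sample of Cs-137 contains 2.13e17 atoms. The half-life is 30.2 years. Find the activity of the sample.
A = λN = 4.889e15 decays/year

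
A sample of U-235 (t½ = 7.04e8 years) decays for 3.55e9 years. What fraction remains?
N/N₀ = (1/2)^(t/t½) = 0.03034 = 3.03%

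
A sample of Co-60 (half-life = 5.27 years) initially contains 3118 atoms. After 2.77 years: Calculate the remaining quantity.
N = N₀(1/2)^(t/t½) = 2166 atoms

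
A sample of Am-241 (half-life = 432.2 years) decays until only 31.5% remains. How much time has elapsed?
t = t½ × log₂(N₀/N) = 720.3 years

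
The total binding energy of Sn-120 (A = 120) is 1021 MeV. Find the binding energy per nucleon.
B.E./A = 1021/120 = 8.508 MeV/nucleon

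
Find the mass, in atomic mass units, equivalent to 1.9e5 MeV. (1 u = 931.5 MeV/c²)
m = E/c² = 204 u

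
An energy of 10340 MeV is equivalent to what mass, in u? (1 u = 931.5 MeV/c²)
m = E/c² = 11.1 u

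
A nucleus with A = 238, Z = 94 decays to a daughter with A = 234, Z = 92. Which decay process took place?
ΔA = -4, ΔZ = -2 ⇒ alpha decay (α)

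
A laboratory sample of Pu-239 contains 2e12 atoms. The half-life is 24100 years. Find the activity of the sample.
A = λN = 5.752e7 decays/year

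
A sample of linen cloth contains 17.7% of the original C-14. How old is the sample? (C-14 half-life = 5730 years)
Age = t½ × log₂(1/ratio) = 14310 years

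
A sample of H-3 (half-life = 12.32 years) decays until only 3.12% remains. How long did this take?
t = t½ × log₂(N₀/N) = 61.63 years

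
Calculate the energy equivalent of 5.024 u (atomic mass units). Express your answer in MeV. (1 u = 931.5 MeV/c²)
E = mc² = 4680 MeV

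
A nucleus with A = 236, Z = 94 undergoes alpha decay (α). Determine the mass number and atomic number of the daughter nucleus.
Daughter: A = 232, Z = 92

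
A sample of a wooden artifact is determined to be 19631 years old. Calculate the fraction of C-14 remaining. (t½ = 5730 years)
N/N₀ = (1/2)^(t/t½) = 0.09304 = 9.3%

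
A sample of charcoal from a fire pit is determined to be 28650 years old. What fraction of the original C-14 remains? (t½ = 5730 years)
N/N₀ = (1/2)^(t/t½) = 0.03125 = 3.12%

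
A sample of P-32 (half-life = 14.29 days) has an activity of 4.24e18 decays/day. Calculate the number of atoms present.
N = A/λ = 8.741e19 atoms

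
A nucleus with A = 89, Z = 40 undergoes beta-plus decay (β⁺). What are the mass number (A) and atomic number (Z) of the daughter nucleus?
Daughter: A = 89, Z = 39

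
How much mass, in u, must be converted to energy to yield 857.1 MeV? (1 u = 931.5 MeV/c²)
m = E/c² = 0.9201 u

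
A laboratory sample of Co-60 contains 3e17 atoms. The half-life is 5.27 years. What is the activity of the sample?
A = λN = 3.946e16 decays/year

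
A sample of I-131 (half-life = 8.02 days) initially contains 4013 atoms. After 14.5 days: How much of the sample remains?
N = N₀(1/2)^(t/t½) = 1146 atoms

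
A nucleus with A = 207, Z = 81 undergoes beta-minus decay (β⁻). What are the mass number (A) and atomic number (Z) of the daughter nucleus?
Daughter: A = 207, Z = 82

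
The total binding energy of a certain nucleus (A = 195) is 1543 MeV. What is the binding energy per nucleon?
B.E./A = 1543/195 = 7.913 MeV/nucleon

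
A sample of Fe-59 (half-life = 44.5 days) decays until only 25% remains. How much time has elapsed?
t = t½ × log₂(N₀/N) = 89 days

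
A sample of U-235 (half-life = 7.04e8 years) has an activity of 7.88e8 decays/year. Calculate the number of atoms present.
N = A/λ = 8.003e17 atoms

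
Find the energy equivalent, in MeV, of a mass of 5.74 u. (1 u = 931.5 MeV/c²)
E = mc² = 5347 MeV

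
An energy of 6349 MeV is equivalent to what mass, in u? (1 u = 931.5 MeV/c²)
m = E/c² = 6.816 u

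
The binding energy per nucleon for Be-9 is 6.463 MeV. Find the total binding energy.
B.E. = 6.463 × 9 = 58.17 MeV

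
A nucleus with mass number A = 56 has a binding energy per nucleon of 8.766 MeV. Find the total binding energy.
B.E. = 8.766 × 56 = 490.9 MeV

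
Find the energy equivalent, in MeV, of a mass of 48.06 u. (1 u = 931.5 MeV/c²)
E = mc² = 44770 MeV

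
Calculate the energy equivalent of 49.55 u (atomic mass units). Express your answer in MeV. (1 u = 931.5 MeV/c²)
E = mc² = 46160 MeV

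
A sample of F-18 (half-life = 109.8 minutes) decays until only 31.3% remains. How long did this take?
t = t½ × log₂(N₀/N) = 184 minutes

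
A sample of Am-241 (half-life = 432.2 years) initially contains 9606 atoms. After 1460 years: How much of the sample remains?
N = N₀(1/2)^(t/t½) = 923.9 atoms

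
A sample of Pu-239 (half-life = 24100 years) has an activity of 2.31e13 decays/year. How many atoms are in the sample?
N = A/λ = 8.032e17 atoms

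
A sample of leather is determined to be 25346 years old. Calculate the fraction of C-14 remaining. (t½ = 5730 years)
N/N₀ = (1/2)^(t/t½) = 0.0466 = 4.66%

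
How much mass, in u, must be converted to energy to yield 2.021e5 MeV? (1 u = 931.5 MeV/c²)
m = E/c² = 217 u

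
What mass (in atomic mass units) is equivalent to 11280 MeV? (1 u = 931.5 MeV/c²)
m = E/c² = 12.11 u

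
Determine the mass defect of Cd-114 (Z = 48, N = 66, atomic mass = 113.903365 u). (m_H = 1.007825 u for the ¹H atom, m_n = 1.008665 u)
Δm = Z·m_H + N·m_n − M = 1.044 u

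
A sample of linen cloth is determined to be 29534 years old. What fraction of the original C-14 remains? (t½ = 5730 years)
N/N₀ = (1/2)^(t/t½) = 0.02808 = 2.81%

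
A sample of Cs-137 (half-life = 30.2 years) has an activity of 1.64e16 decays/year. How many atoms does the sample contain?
N = A/λ = 7.145e17 atoms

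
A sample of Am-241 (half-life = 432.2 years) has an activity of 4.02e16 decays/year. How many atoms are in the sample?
N = A/λ = 2.507e19 atoms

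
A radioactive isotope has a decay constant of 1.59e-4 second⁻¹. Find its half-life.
t½ = ln(2)/λ = 4359 seconds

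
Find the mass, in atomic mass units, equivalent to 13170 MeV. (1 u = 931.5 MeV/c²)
m = E/c² = 14.14 u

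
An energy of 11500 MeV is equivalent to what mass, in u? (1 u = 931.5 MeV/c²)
m = E/c² = 12.35 u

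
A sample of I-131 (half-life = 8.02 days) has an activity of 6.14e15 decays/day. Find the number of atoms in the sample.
N = A/λ = 7.104e16 atoms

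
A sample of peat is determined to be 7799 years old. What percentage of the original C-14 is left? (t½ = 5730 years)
N/N₀ = (1/2)^(t/t½) = 0.3893 = 38.9%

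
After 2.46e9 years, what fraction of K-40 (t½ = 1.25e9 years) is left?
N/N₀ = (1/2)^(t/t½) = 0.2556 = 25.6%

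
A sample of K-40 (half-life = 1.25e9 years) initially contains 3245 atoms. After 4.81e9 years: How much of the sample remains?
N = N₀(1/2)^(t/t½) = 225.3 atoms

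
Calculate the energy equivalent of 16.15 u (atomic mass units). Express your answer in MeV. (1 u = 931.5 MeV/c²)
E = mc² = 15040 MeV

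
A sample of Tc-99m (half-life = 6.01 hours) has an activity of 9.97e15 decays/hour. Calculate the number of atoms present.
N = A/λ = 8.645e16 atoms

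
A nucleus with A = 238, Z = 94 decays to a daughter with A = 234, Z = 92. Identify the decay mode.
ΔA = -4, ΔZ = -2 ⇒ alpha decay (α)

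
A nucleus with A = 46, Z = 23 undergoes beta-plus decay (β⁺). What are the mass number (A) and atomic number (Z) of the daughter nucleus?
Daughter: A = 46, Z = 22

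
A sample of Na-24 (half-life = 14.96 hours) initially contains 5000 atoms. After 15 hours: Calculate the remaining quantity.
N = N₀(1/2)^(t/t½) = 2495 atoms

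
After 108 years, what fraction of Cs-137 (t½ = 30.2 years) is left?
N/N₀ = (1/2)^(t/t½) = 0.08384 = 8.38%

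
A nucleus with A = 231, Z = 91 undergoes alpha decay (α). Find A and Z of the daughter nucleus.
Daughter: A = 227, Z = 89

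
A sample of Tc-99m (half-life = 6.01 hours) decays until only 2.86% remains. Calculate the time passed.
t = t½ × log₂(N₀/N) = 30.82 hours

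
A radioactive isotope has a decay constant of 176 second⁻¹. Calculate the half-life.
t½ = ln(2)/λ = 0.003938 seconds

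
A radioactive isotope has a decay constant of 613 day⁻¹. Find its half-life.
t½ = ln(2)/λ = 0.001131 days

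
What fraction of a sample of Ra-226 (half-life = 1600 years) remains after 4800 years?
N/N₀ = (1/2)^(t/t½) = 0.125 = 12.5%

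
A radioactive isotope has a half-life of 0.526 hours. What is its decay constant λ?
λ = ln(2)/t½ = 1.318 hour⁻¹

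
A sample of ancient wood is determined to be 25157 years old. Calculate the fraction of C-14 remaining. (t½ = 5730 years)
N/N₀ = (1/2)^(t/t½) = 0.04768 = 4.77%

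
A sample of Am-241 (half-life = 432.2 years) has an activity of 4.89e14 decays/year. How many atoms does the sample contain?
N = A/λ = 3.049e17 atoms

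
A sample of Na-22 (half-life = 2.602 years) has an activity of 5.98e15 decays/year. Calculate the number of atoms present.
N = A/λ = 2.245e16 atoms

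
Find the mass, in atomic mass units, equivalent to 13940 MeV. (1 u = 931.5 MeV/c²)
m = E/c² = 14.97 u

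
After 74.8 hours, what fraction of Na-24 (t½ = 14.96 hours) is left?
N/N₀ = (1/2)^(t/t½) = 0.03125 = 3.13%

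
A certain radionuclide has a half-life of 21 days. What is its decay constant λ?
λ = ln(2)/t½ = 0.03301 day⁻¹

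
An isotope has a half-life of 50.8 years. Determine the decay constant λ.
λ = ln(2)/t½ = 0.01364 year⁻¹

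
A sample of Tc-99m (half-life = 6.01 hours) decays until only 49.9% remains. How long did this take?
t = t½ × log₂(N₀/N) = 6.027 hours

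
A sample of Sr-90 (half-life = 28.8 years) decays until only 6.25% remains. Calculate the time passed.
t = t½ × log₂(N₀/N) = 115.2 years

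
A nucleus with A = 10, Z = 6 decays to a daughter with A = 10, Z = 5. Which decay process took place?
ΔA = 0, ΔZ = -1 ⇒ beta-plus decay (β⁺) or electron capture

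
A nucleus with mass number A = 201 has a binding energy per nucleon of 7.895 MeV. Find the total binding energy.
B.E. = 7.895 × 201 = 1587 MeV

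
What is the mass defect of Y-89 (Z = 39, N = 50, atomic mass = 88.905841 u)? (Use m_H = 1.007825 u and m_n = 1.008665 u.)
Δm = Z·m_H + N·m_n − M = 0.8326 u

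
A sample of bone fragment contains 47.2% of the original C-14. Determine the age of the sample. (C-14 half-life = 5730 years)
Age = t½ × log₂(1/ratio) = 6206 years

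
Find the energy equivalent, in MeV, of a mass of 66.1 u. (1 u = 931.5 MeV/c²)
E = mc² = 61570 MeV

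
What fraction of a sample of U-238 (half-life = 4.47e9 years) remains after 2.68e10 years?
N/N₀ = (1/2)^(t/t½) = 0.01567 = 1.57%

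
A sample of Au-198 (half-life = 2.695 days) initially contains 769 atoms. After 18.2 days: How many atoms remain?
N = N₀(1/2)^(t/t½) = 7.128 atoms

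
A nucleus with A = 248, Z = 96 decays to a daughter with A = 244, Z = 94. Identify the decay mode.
ΔA = -4, ΔZ = -2 ⇒ alpha decay (α)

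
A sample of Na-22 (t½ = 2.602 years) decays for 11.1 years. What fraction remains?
N/N₀ = (1/2)^(t/t½) = 0.05198 = 5.2%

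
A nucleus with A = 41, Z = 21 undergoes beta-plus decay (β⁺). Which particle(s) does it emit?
β⁺: positron (e⁺) + neutrino (νₑ)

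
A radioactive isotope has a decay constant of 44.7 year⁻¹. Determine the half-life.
t½ = ln(2)/λ = 0.01551 years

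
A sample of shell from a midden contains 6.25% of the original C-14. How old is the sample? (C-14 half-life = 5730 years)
Age = t½ × log₂(1/ratio) = 22920 years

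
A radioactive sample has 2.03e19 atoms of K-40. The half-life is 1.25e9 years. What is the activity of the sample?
A = λN = 1.126e10 decays/year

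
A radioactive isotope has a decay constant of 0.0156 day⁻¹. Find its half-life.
t½ = ln(2)/λ = 44.43 days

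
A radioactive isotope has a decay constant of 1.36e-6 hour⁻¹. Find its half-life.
t½ = ln(2)/λ = 5.097e5 hours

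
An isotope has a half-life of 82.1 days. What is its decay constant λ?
λ = ln(2)/t½ = 0.008443 day⁻¹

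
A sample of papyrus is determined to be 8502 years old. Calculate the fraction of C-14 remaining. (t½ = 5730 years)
N/N₀ = (1/2)^(t/t½) = 0.3576 = 35.8%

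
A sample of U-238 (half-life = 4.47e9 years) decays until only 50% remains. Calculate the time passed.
t = t½ × log₂(N₀/N) = 4.47e9 years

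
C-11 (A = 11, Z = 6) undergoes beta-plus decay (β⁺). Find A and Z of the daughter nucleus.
Daughter: A = 11, Z = 5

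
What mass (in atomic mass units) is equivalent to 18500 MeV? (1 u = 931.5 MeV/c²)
m = E/c² = 19.86 u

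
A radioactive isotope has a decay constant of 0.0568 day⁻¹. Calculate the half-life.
t½ = ln(2)/λ = 12.2 days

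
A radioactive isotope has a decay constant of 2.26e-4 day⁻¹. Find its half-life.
t½ = ln(2)/λ = 3067 days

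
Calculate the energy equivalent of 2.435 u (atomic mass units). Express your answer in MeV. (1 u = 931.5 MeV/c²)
E = mc² = 2268 MeV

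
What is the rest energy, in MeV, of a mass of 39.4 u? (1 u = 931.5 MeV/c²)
E = mc² = 36700 MeV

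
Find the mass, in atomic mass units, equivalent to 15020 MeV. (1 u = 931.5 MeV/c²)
m = E/c² = 16.12 u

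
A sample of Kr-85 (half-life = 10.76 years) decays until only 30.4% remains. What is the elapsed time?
t = t½ × log₂(N₀/N) = 18.48 years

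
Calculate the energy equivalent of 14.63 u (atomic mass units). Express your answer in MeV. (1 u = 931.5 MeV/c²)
E = mc² = 13630 MeV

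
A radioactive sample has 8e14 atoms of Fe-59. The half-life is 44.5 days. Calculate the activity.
A = λN = 1.246e13 decays/day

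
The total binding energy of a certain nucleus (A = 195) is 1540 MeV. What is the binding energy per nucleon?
B.E./A = 1540/195 = 7.897 MeV/nucleon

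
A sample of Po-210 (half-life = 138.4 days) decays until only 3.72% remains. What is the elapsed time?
t = t½ × log₂(N₀/N) = 657.2 days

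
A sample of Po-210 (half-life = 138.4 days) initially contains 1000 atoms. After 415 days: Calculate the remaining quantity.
N = N₀(1/2)^(t/t½) = 125.1 atoms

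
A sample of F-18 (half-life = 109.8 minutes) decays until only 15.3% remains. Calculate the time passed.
t = t½ × log₂(N₀/N) = 297.4 minutes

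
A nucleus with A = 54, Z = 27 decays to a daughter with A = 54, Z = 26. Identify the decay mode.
ΔA = 0, ΔZ = -1 ⇒ beta-plus decay (β⁺) or electron capture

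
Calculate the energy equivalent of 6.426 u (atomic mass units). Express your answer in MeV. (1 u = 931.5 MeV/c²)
E = mc² = 5986 MeV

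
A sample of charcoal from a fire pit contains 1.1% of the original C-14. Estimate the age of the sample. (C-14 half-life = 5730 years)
Age = t½ × log₂(1/ratio) = 37280 years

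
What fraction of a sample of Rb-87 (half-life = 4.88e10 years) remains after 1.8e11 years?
N/N₀ = (1/2)^(t/t½) = 0.07756 = 7.76%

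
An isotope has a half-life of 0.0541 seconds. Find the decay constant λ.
λ = ln(2)/t½ = 12.81 second⁻¹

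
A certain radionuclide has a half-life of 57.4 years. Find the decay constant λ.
λ = ln(2)/t½ = 0.01208 year⁻¹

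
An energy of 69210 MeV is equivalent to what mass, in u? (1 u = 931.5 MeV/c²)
m = E/c² = 74.3 u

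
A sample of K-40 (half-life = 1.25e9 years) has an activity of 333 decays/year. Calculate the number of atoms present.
N = A/λ = 6.005e11 atoms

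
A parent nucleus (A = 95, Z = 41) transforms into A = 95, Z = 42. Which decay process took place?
ΔA = 0, ΔZ = +1 ⇒ beta-minus decay (β⁻)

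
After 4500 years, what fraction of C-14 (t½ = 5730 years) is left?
N/N₀ = (1/2)^(t/t½) = 0.5802 = 58%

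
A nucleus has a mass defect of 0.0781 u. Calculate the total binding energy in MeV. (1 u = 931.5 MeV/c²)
B.E. = Δm × 931.5 = 72.75 MeV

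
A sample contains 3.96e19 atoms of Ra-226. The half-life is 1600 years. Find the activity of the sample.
A = λN = 1.716e16 decays/year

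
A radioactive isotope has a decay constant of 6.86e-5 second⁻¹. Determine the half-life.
t½ = ln(2)/λ = 10100 seconds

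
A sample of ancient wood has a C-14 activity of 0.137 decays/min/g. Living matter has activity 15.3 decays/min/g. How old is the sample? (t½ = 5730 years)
Age = t½ × log₂(A₀/A) = 38980 years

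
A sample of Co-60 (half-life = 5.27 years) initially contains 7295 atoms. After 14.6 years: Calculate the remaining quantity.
N = N₀(1/2)^(t/t½) = 1069 atoms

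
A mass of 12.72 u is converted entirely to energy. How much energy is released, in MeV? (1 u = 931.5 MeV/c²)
E = mc² = 11850 MeV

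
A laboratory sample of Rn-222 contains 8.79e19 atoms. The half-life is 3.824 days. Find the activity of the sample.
A = λN = 1.593e19 decays/day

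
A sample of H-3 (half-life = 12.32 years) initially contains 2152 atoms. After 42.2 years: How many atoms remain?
N = N₀(1/2)^(t/t½) = 200.3 atoms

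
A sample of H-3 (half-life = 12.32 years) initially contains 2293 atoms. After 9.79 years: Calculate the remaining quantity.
N = N₀(1/2)^(t/t½) = 1322 atoms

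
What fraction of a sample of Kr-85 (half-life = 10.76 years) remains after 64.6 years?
N/N₀ = (1/2)^(t/t½) = 0.01558 = 1.56%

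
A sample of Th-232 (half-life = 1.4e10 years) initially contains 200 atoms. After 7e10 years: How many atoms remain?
N = N₀(1/2)^(t/t½) = 6.25 atoms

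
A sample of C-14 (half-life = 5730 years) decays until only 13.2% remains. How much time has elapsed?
t = t½ × log₂(N₀/N) = 16740 years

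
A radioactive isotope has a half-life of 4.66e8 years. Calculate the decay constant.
λ = ln(2)/t½ = 1.487e-9 year⁻¹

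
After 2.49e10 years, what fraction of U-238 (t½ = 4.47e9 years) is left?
N/N₀ = (1/2)^(t/t½) = 0.02104 = 2.1%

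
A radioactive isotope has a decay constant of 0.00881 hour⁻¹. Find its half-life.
t½ = ln(2)/λ = 78.68 hours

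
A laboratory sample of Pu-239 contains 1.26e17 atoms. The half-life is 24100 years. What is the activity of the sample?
A = λN = 3.624e12 decays/year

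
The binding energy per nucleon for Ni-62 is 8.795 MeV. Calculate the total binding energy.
B.E. = 8.795 × 62 = 545.3 MeV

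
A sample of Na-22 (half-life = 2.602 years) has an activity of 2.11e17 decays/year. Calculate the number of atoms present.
N = A/λ = 7.921e17 atoms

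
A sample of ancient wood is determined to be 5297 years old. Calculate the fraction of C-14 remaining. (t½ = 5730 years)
N/N₀ = (1/2)^(t/t½) = 0.5269 = 52.7%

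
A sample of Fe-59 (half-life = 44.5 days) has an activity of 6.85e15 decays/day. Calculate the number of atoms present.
N = A/λ = 4.398e17 atoms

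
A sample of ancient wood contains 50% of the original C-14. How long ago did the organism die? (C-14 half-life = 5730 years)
Age = t½ × log₂(1/ratio) = 5730 years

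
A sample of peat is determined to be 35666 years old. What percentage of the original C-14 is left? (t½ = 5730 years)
N/N₀ = (1/2)^(t/t½) = 0.01337 = 1.34%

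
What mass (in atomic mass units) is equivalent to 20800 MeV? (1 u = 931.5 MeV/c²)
m = E/c² = 22.33 u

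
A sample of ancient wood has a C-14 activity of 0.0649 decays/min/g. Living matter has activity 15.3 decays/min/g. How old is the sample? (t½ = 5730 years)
Age = t½ × log₂(A₀/A) = 45160 years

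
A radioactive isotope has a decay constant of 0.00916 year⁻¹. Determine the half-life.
t½ = ln(2)/λ = 75.67 years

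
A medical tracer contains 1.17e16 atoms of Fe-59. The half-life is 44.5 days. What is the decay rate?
A = λN = 1.822e14 decays/day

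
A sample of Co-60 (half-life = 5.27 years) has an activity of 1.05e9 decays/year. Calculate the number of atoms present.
N = A/λ = 7.983e9 atoms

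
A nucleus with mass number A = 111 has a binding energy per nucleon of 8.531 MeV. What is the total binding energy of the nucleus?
B.E. = 8.531 × 111 = 946.9 MeV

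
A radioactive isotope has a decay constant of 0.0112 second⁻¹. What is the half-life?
t½ = ln(2)/λ = 61.89 seconds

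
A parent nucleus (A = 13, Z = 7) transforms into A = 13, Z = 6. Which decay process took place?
ΔA = 0, ΔZ = -1 ⇒ beta-plus decay (β⁺) or electron capture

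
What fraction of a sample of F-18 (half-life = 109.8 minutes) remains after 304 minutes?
N/N₀ = (1/2)^(t/t½) = 0.1467 = 14.7%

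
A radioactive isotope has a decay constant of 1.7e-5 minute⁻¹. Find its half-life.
t½ = ln(2)/λ = 40770 minutes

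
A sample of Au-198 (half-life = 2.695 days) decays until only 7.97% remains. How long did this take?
t = t½ × log₂(N₀/N) = 9.835 days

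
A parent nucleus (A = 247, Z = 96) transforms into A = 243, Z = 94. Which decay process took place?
ΔA = -4, ΔZ = -2 ⇒ alpha decay (α)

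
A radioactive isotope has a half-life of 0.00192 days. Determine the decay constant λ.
λ = ln(2)/t½ = 361 day⁻¹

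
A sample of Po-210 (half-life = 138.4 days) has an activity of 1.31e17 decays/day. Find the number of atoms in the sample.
N = A/λ = 2.616e19 atoms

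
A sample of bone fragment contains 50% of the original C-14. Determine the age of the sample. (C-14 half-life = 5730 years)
Age = t½ × log₂(1/ratio) = 5730 years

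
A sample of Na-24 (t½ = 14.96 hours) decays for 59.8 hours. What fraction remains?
N/N₀ = (1/2)^(t/t½) = 0.06262 = 6.26%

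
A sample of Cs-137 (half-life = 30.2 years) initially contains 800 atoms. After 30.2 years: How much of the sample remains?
N = N₀(1/2)^(t/t½) = 400 atoms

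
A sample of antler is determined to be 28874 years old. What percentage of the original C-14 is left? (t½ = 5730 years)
N/N₀ = (1/2)^(t/t½) = 0.03041 = 3.04%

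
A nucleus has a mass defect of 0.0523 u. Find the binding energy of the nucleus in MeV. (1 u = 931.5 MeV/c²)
B.E. = Δm × 931.5 = 48.72 MeV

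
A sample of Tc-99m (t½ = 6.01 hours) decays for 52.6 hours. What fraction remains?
N/N₀ = (1/2)^(t/t½) = 0.002319 = 0.232%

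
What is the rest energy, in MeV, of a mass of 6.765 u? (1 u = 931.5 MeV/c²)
E = mc² = 6302 MeV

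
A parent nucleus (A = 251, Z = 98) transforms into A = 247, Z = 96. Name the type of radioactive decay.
ΔA = -4, ΔZ = -2 ⇒ alpha decay (α)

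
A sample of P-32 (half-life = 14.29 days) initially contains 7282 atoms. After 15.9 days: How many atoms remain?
N = N₀(1/2)^(t/t½) = 3367 atoms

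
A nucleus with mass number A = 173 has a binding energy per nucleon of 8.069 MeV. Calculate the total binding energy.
B.E. = 8.069 × 173 = 1396 MeV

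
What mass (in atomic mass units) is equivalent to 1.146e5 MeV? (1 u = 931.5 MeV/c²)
m = E/c² = 123 u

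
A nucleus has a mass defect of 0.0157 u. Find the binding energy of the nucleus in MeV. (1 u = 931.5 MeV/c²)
B.E. = Δm × 931.5 = 14.62 MeV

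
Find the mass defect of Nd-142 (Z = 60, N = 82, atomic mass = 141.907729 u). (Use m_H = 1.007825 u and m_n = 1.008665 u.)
Δm = Z·m_H + N·m_n − M = 1.272 u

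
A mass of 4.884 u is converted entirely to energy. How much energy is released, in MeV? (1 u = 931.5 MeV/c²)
E = mc² = 4549 MeV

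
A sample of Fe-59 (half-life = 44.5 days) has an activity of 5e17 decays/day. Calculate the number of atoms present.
N = A/λ = 3.21e19 atoms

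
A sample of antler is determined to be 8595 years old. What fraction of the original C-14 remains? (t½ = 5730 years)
N/N₀ = (1/2)^(t/t½) = 0.3536 = 35.4%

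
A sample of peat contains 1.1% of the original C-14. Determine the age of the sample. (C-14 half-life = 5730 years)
Age = t½ × log₂(1/ratio) = 37280 years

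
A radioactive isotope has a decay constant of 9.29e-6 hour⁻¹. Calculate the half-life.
t½ = ln(2)/λ = 74610 hours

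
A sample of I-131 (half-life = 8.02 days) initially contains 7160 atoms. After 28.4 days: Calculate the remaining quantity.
N = N₀(1/2)^(t/t½) = 615.1 atoms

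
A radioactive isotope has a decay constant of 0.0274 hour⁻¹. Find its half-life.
t½ = ln(2)/λ = 25.3 hours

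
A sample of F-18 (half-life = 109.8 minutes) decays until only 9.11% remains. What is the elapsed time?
t = t½ × log₂(N₀/N) = 379.5 minutes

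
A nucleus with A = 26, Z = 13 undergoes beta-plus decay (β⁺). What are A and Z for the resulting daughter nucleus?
Daughter: A = 26, Z = 12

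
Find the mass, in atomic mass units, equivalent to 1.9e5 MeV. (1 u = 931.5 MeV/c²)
m = E/c² = 204 u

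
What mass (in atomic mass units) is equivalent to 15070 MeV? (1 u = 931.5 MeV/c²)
m = E/c² = 16.18 u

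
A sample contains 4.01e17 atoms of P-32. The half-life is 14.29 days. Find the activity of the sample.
A = λN = 1.945e16 decays/day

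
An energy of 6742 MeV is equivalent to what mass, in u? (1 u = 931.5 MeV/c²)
m = E/c² = 7.238 u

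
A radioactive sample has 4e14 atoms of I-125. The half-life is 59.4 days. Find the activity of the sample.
A = λN = 4.668e12 decays/day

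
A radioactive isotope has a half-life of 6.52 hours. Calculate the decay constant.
λ = ln(2)/t½ = 0.1063 hour⁻¹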